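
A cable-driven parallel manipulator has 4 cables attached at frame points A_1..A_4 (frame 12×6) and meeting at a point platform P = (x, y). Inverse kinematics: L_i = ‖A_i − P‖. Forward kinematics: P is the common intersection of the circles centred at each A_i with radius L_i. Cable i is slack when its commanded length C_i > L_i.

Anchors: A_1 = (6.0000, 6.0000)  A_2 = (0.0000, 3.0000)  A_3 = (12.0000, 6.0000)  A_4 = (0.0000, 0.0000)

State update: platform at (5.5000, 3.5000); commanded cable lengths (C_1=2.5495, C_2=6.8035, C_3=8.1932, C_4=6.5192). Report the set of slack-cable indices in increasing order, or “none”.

2, 3

cable 1: L_1 = ‖A_1−P‖ = 2.5495;  C_1 = 2.5495 → taut
cable 2: L_2 = ‖A_2−P‖ = 5.5227;  C_2 = 6.8035 → slack
cable 3: L_3 = ‖A_3−P‖ = 6.9642;  C_3 = 8.1932 → slack
cable 4: L_4 = ‖A_4−P‖ = 6.5192;  C_4 = 6.5192 → taut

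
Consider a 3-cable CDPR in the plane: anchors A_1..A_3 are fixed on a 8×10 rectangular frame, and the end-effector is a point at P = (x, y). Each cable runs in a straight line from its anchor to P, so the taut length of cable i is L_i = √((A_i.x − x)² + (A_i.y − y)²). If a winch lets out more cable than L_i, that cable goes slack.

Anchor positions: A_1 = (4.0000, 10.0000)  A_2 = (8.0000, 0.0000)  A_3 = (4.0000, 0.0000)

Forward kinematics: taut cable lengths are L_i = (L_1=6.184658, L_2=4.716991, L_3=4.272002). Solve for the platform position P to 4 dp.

each cable: (A_i−P)·(A_i−P) = L_i²; let q_i = ‖A_i‖²−L_i²
q_1 = 16.0000+100.0000−38.2500 = 77.7500
row 1: -8.0000x + 20.0000y = 36.0000  (q_2=41.7500)
row 2: 0.0000x + 20.0000y = 80.0000  (q_3=-2.2500)
Cramer on rows 1–2 → x = 5.5000, y = 4.0000

(5.5000, 4.0000)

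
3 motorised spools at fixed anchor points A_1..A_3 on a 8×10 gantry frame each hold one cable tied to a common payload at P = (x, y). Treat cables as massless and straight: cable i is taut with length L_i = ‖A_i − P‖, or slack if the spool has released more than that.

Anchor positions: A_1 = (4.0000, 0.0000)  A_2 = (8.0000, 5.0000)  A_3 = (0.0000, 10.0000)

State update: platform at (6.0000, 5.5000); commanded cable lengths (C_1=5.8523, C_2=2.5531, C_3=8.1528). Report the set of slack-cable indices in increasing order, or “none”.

2, 3

cable 1: L_1 = ‖A_1−P‖ = 5.8523;  C_1 = 5.8523 → taut
cable 2: L_2 = ‖A_2−P‖ = 2.0616;  C_2 = 2.5531 → slack
cable 3: L_3 = ‖A_3−P‖ = 7.5000;  C_3 = 8.1528 → slack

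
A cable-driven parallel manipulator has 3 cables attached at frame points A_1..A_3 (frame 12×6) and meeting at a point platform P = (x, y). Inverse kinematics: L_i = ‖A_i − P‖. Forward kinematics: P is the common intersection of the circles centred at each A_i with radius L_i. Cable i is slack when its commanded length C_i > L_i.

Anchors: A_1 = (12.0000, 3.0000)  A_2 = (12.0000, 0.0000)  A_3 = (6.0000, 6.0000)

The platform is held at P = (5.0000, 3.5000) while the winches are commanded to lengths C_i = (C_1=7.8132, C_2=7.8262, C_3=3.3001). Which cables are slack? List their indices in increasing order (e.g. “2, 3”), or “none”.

1, 3

cable 1: √((7.0000)²+(-0.5000)²)=7.0178, C_1=7.8132: slack
cable 2: √((7.0000)²+(-3.5000)²)=7.8262, C_2=7.8262: taut
cable 3: √((1.0000)²+(2.5000)²)=2.6926, C_3=3.3001: slack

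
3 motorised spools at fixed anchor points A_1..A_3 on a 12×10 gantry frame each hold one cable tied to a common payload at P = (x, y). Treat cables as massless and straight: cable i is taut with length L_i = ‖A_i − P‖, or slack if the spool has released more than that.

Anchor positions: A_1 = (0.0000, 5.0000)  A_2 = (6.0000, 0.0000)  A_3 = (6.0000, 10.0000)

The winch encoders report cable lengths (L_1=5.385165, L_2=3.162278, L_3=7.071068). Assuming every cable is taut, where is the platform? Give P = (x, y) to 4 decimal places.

(5.0000, 3.0000)

each cable: (A_i−P)·(A_i−P) = L_i²; let q_i = ‖A_i‖²−L_i²
q_1 = 0.0000+25.0000−29.0000 = -4.0000
row 1: -12.0000x + 10.0000y = -30.0000  (q_2=26.0000)
row 2: -12.0000x − 10.0000y = -90.0000  (q_3=86.0000)
Cramer on rows 1–2 → x = 5.0000, y = 3.0000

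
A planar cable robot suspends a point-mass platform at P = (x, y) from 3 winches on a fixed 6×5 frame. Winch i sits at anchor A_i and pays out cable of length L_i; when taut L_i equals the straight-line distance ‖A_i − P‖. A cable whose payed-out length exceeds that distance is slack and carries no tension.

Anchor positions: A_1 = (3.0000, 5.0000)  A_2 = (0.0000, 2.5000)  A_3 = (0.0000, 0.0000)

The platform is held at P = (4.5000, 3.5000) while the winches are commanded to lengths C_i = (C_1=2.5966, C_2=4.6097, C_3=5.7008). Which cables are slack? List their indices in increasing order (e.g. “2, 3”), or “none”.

1

cable 1: L_1 = ‖A_1−P‖ = 2.1213;  C_1 = 2.5966 → slack
cable 2: L_2 = ‖A_2−P‖ = 4.6098;  C_2 = 4.6097 → taut
cable 3: L_3 = ‖A_3−P‖ = 5.7009;  C_3 = 5.7008 → taut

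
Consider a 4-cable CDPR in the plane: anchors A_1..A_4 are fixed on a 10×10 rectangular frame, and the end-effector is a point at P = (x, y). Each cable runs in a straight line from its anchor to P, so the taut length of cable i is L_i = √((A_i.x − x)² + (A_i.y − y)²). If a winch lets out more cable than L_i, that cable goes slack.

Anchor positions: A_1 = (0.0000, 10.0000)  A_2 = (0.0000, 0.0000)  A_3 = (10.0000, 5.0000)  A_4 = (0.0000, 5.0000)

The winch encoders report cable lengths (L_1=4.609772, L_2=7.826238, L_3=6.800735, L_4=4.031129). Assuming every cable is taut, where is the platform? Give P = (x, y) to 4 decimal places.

circle eqns → linear via eq_j − eq_1; set c_j = A_j·A_j − L_j²
c_1 = 0.0000+100.0000−21.2500 = 78.7500
0.0000·x + 20.0000·y = c_1−c_2 = 140.0000
-20.0000·x + 10.0000·y = c_1−c_3 = 0.0000
0.0000·x + 10.0000·y = c_1−c_4 = 70.0000
solve first two rows → x=3.5000, y=7.0000
check cable 4: ‖A_4−P‖² = 16.2500 ≈ L_4² = 16.2500 ✓

(3.5000, 7.0000)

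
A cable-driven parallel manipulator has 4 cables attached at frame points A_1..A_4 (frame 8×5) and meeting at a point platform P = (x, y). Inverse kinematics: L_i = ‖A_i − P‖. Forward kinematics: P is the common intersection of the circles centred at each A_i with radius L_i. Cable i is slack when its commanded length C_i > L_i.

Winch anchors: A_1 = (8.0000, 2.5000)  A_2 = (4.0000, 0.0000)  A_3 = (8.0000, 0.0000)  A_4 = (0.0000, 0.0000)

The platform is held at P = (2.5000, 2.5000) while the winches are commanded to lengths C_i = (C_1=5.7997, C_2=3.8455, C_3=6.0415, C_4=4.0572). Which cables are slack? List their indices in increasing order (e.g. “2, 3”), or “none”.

i=1: geometric 5.5000 vs commanded 5.7997 ⇒ slack
i=2: geometric 2.9155 vs commanded 3.8455 ⇒ slack
i=3: geometric 6.0415 vs commanded 6.0415 ⇒ taut
i=4: geometric 3.5355 vs commanded 4.0572 ⇒ slack

1, 2, 4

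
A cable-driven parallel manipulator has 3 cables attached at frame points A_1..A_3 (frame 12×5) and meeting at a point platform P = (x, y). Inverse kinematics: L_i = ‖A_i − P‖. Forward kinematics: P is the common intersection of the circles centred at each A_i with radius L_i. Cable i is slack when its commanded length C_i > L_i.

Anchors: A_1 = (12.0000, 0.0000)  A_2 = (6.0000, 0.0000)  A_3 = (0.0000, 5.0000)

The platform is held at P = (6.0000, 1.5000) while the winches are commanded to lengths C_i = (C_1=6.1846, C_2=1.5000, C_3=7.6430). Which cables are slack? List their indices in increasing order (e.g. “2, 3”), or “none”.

cable 1: L_1 = ‖A_1−P‖ = 6.1847;  C_1 = 6.1846 → taut
cable 2: L_2 = ‖A_2−P‖ = 1.5000;  C_2 = 1.5000 → taut
cable 3: L_3 = ‖A_3−P‖ = 6.9462;  C_3 = 7.6430 → slack

3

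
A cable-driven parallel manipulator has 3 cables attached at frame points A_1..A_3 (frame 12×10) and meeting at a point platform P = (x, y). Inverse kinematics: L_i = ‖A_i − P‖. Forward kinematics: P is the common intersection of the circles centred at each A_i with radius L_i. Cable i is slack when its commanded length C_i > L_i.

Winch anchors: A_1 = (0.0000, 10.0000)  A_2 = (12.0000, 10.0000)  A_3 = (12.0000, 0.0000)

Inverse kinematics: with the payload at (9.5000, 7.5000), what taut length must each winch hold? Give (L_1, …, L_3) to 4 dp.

L_1 = √((0.0000−9.5000)² + (10.0000−7.5000)²) = 9.8234
L_2 = √((12.0000−9.5000)² + (10.0000−7.5000)²) = 3.5355
L_3 = √((12.0000−9.5000)² + (0.0000−7.5000)²) = 7.9057

(9.8234, 3.5355, 7.9057)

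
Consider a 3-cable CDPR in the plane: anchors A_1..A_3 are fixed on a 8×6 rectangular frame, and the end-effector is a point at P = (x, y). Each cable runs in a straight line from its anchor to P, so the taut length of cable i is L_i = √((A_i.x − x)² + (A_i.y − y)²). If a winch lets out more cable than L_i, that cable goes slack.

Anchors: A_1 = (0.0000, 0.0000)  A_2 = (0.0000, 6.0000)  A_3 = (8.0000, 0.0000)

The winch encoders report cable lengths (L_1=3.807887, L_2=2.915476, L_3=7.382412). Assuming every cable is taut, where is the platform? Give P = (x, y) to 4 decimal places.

(1.5000, 3.5000)

circle eqns → linear via eq_j − eq_1; set k_j = A_j·A_j − L_j²
k_1 = 0.0000+0.0000−14.5000 = -14.5000
0.0000·x − 12.0000·y = k_1−k_2 = -42.0000
-16.0000·x + 0.0000·y = k_1−k_3 = -24.0000
solve first two rows → x=1.5000, y=3.5000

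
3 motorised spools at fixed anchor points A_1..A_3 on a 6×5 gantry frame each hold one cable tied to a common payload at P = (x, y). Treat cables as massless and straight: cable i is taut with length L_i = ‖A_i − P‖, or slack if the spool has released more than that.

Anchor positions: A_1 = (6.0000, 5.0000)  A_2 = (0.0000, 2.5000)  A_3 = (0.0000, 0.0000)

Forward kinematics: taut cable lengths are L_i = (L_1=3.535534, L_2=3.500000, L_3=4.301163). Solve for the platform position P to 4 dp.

each cable: (A_i−P)·(A_i−P) = L_i²; let k_i = ‖A_i‖²−L_i²
k_1 = 36.0000+25.0000−12.5000 = 48.5000
row 1: 12.0000x + 5.0000y = 54.5000  (k_2=-6.0000)
row 2: 12.0000x + 10.0000y = 67.0000  (k_3=-18.5000)
Cramer on rows 1–2 → x = 3.5000, y = 2.5000

(3.5000, 2.5000)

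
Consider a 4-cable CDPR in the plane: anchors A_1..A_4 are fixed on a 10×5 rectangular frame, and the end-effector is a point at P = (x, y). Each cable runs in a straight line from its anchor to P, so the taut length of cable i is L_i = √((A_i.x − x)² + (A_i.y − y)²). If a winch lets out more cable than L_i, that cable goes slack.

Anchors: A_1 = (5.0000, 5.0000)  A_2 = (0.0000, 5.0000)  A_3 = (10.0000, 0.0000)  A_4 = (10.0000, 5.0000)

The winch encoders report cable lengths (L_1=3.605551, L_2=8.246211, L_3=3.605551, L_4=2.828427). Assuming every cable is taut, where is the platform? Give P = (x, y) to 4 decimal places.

(8.0000, 3.0000)

each cable: (A_i−P)·(A_i−P) = L_i²; let c_i = ‖A_i‖²−L_i²
c_1 = 25.0000+25.0000−13.0000 = 37.0000
row 1: 10.0000x + 0.0000y = 80.0000  (c_2=-43.0000)
row 2: -10.0000x + 10.0000y = -50.0000  (c_3=87.0000)
row 3: -10.0000x + 0.0000y = -80.0000  (c_4=117.0000)
Cramer on rows 1–2 → x = 8.0000, y = 3.0000
check cable 4: ‖A_4−P‖² = 8.0000 ≈ L_4² = 8.0000 ✓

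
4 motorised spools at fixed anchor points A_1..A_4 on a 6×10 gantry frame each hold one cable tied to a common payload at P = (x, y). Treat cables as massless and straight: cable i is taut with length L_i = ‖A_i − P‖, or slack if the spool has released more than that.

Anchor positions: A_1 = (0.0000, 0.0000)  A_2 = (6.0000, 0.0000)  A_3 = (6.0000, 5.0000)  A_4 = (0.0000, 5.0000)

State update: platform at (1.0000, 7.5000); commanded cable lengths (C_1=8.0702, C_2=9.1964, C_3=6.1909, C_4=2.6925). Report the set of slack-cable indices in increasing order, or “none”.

1, 2, 3

cable 1: √((-1.0000)²+(-7.5000)²)=7.5664, C_1=8.0702: slack
cable 2: √((5.0000)²+(-7.5000)²)=9.0139, C_2=9.1964: slack
cable 3: √((5.0000)²+(-2.5000)²)=5.5902, C_3=6.1909: slack
cable 4: √((-1.0000)²+(-2.5000)²)=2.6926, C_4=2.6925: taut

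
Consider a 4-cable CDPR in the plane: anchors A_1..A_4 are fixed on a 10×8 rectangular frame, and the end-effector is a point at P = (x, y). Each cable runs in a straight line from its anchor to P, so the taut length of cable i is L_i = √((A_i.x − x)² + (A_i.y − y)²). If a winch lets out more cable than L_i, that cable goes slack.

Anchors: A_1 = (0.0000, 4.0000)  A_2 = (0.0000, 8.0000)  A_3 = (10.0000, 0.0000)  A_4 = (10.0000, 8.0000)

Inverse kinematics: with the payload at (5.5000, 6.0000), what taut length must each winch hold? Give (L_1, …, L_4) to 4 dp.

L_1 = √((0.0000−5.5000)² + (4.0000−6.0000)²) = 5.8523
L_2 = √((0.0000−5.5000)² + (8.0000−6.0000)²) = 5.8523
L_3 = √((10.0000−5.5000)² + (0.0000−6.0000)²) = 7.5000
L_4 = √((10.0000−5.5000)² + (8.0000−6.0000)²) = 4.9244

(5.8523, 5.8523, 7.5000, 4.9244)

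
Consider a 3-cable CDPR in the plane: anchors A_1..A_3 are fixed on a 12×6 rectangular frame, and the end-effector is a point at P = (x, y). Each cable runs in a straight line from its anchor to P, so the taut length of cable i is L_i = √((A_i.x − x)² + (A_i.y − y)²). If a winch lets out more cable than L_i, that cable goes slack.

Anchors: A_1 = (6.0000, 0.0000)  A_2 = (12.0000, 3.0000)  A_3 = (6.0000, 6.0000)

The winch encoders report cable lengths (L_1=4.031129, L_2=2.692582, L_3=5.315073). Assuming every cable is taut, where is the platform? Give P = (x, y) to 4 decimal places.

(9.5000, 2.0000)

each cable: (A_i−P)·(A_i−P) = L_i²; let k_i = ‖A_i‖²−L_i²
k_1 = 36.0000+0.0000−16.2500 = 19.7500
row 1: -12.0000x − 6.0000y = -126.0000  (k_2=145.7500)
row 2: 0.0000x − 12.0000y = -24.0000  (k_3=43.7500)
Cramer on rows 1–2 → x = 9.5000, y = 2.0000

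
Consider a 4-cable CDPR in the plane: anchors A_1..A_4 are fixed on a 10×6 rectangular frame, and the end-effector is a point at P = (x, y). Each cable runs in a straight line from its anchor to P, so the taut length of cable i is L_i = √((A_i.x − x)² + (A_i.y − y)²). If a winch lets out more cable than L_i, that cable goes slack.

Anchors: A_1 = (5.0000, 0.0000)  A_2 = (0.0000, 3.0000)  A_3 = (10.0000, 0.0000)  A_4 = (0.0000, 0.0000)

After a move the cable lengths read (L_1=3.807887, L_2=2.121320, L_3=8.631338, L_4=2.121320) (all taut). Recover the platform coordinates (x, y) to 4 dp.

(1.5000, 1.5000)

expand ‖A_i−P‖²=L_i² and subtract eq 1 (k_i ≔ ‖A_i‖²−L_i²)
k_1 = 25.0000+0.0000−14.5000 = 10.5000
eq1−eq2 → [10.0000  -6.0000]·P = 6.0000
eq1−eq3 → [-10.0000  0.0000]·P = -15.0000
eq1−eq4 → [10.0000  0.0000]·P = 15.0000
2×2 solve → P = (1.5000, 1.5000)
check cable 4: ‖A_4−P‖² = 4.5000 ≈ L_4² = 4.5000 ✓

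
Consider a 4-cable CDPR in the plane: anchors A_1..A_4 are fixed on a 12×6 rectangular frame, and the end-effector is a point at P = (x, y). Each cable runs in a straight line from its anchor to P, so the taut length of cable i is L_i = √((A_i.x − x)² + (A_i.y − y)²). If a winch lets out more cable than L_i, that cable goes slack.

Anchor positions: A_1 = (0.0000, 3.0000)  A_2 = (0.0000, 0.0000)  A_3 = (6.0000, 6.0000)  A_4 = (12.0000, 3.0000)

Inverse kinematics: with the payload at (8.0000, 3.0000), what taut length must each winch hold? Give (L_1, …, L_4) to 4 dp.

cable 1: Δx=-8.0000, Δy=0.0000; L_1 = √(Δx²+Δy²) = 8.0000
cable 2: Δx=-8.0000, Δy=-3.0000; L_2 = √(Δx²+Δy²) = 8.5440
cable 3: Δx=-2.0000, Δy=3.0000; L_3 = √(Δx²+Δy²) = 3.6056
cable 4: Δx=4.0000, Δy=0.0000; L_4 = √(Δx²+Δy²) = 4.0000

(8.0000, 8.5440, 3.6056, 4.0000)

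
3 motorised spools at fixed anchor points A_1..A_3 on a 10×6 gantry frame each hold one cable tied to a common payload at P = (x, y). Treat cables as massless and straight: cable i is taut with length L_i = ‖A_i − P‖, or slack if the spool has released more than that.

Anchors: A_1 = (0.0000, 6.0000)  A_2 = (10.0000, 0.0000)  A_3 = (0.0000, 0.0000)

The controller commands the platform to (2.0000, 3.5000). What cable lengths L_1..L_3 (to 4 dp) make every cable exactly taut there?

L_1 = √((0.0000−2.0000)² + (6.0000−3.5000)²) = 3.2016
L_2 = √((10.0000−2.0000)² + (0.0000−3.5000)²) = 8.7321
L_3 = √((0.0000−2.0000)² + (0.0000−3.5000)²) = 4.0311

(3.2016, 8.7321, 4.0311)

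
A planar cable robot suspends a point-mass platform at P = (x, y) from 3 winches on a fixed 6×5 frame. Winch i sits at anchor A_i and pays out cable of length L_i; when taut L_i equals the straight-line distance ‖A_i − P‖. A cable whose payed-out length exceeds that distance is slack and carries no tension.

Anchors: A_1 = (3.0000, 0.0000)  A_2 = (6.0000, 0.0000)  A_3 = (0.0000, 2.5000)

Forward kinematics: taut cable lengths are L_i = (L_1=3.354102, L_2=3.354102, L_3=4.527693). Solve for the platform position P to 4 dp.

(4.5000, 3.0000)

expand ‖A_i−P‖²=L_i² and subtract eq 1 (k_i ≔ ‖A_i‖²−L_i²)
k_1 = 9.0000+0.0000−11.2500 = -2.2500
eq1−eq2 → [-6.0000  0.0000]·P = -27.0000
eq1−eq3 → [6.0000  -5.0000]·P = 12.0000
2×2 solve → P = (4.5000, 3.0000)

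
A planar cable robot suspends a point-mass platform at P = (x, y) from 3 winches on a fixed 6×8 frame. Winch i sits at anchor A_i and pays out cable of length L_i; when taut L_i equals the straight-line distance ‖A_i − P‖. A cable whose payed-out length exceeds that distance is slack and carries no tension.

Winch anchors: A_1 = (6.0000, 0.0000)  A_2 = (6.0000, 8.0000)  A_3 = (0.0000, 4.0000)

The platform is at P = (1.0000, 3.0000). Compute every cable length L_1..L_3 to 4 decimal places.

L_1: Δ = A_1−P = (5.0000, -3.0000) → ‖Δ‖ = √34.0000 = 5.8310
L_2: Δ = A_2−P = (5.0000, 5.0000) → ‖Δ‖ = √50.0000 = 7.0711
L_3: Δ = A_3−P = (-1.0000, 1.0000) → ‖Δ‖ = √2.0000 = 1.4142

(5.8310, 7.0711, 1.4142)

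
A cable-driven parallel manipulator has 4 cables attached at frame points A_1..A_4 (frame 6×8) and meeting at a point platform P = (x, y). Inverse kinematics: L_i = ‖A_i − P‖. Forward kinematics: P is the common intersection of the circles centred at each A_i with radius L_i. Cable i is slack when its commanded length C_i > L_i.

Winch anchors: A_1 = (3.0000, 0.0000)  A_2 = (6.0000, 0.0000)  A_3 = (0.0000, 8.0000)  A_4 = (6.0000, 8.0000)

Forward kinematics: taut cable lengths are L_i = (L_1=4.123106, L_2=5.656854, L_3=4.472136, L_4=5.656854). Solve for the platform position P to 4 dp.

(2.0000, 4.0000)

circle eqns → linear via eq_j − eq_1; set k_j = A_j·A_j − L_j²
k_1 = 9.0000+0.0000−17.0000 = -8.0000
-6.0000·x + 0.0000·y = k_1−k_2 = -12.0000
6.0000·x − 16.0000·y = k_1−k_3 = -52.0000
-6.0000·x − 16.0000·y = k_1−k_4 = -76.0000
solve first two rows → x=2.0000, y=4.0000
check cable 4: ‖A_4−P‖² = 32.0000 ≈ L_4² = 32.0000 ✓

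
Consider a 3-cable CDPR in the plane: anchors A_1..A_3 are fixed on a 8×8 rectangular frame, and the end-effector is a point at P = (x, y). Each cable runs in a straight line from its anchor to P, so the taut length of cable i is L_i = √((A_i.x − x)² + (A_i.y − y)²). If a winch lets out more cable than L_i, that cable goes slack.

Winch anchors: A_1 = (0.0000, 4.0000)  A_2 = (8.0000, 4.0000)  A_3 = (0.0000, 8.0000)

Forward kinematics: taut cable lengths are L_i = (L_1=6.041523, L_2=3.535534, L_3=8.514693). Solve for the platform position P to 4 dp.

circle eqns → linear via eq_j − eq_1; set q_j = A_j·A_j − L_j²
q_1 = 0.0000+16.0000−36.5000 = -20.5000
-16.0000·x + 0.0000·y = q_1−q_2 = -88.0000
0.0000·x − 8.0000·y = q_1−q_3 = -12.0000
solve first two rows → x=5.5000, y=1.5000

(5.5000, 1.5000)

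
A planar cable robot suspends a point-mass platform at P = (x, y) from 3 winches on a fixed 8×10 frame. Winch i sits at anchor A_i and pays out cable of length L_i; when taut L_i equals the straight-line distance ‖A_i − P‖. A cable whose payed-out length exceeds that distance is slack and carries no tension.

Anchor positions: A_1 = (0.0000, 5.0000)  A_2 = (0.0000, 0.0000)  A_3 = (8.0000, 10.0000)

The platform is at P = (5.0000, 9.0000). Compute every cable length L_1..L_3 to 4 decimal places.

(6.4031, 10.2956, 3.1623)

L_1: Δ = A_1−P = (-5.0000, -4.0000) → ‖Δ‖ = √41.0000 = 6.4031
L_2: Δ = A_2−P = (-5.0000, -9.0000) → ‖Δ‖ = √106.0000 = 10.2956
L_3: Δ = A_3−P = (3.0000, 1.0000) → ‖Δ‖ = √10.0000 = 3.1623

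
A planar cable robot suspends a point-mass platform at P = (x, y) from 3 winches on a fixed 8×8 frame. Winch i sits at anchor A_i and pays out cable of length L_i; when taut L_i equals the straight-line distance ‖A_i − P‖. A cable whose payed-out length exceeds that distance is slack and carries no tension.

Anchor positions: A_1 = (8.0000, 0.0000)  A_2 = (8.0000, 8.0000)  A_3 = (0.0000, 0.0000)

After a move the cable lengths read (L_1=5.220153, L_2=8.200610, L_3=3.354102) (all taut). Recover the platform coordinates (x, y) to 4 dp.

(3.0000, 1.5000)

expand ‖A_i−P‖²=L_i² and subtract eq 1 (q_i ≔ ‖A_i‖²−L_i²)
q_1 = 64.0000+0.0000−27.2500 = 36.7500
eq1−eq2 → [0.0000  -16.0000]·P = -24.0000
eq1−eq3 → [16.0000  0.0000]·P = 48.0000
2×2 solve → P = (3.0000, 1.5000)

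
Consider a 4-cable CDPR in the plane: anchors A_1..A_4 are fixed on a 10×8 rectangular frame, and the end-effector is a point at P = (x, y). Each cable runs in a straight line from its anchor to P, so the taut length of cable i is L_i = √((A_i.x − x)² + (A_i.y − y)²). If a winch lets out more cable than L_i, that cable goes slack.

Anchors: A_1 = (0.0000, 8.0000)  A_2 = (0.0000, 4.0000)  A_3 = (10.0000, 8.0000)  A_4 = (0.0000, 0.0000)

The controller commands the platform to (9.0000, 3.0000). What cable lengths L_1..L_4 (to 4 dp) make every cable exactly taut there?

(10.2956, 9.0554, 5.0990, 9.4868)

cable 1: Δx=-9.0000, Δy=5.0000; L_1 = √(Δx²+Δy²) = 10.2956
cable 2: Δx=-9.0000, Δy=1.0000; L_2 = √(Δx²+Δy²) = 9.0554
cable 3: Δx=1.0000, Δy=5.0000; L_3 = √(Δx²+Δy²) = 5.0990
cable 4: Δx=-9.0000, Δy=-3.0000; L_4 = √(Δx²+Δy²) = 9.4868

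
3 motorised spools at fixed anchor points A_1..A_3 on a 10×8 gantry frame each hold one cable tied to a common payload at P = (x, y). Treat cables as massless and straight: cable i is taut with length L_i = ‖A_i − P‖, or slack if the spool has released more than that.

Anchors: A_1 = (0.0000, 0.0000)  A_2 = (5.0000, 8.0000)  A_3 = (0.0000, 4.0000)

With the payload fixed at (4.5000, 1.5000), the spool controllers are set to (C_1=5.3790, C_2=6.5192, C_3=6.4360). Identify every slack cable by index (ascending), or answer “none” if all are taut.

1, 3

cable 1: √((-4.5000)²+(-1.5000)²)=4.7434, C_1=5.3790: slack
cable 2: √((0.5000)²+(6.5000)²)=6.5192, C_2=6.5192: taut
cable 3: √((-4.5000)²+(2.5000)²)=5.1478, C_3=6.4360: slack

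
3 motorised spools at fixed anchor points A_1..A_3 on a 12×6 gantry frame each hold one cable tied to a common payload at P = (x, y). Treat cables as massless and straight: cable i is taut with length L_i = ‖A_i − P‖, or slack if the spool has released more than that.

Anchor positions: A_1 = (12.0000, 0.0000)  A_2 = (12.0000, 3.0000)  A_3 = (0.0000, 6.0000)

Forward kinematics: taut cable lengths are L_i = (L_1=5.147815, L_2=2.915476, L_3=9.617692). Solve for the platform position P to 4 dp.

(9.5000, 4.5000)

expand ‖A_i−P‖²=L_i² and subtract eq 1 (k_i ≔ ‖A_i‖²−L_i²)
k_1 = 144.0000+0.0000−26.5000 = 117.5000
eq1−eq2 → [0.0000  -6.0000]·P = -27.0000
eq1−eq3 → [24.0000  -12.0000]·P = 174.0000
2×2 solve → P = (9.5000, 4.5000)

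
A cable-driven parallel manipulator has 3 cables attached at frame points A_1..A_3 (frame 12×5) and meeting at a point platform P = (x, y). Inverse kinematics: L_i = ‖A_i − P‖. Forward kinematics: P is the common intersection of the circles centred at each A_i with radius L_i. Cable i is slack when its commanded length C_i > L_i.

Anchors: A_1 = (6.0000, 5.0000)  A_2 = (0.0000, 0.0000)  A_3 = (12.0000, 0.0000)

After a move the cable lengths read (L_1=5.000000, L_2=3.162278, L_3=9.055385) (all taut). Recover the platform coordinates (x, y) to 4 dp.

(3.0000, 1.0000)

expand ‖A_i−P‖²=L_i² and subtract eq 1 (c_i ≔ ‖A_i‖²−L_i²)
c_1 = 36.0000+25.0000−25.0000 = 36.0000
eq1−eq2 → [12.0000  10.0000]·P = 46.0000
eq1−eq3 → [-12.0000  10.0000]·P = -26.0000
2×2 solve → P = (3.0000, 1.0000)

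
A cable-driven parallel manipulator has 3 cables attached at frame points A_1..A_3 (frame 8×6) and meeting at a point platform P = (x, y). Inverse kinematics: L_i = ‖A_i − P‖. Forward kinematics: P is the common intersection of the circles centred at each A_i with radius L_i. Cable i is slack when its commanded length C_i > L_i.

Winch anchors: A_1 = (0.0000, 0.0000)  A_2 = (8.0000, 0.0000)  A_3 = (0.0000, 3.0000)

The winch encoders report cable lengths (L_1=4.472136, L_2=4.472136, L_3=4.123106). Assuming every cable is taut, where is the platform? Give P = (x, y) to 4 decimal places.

(4.0000, 2.0000)

circle eqns → linear via eq_j − eq_1; set c_j = A_j·A_j − L_j²
c_1 = 0.0000+0.0000−20.0000 = -20.0000
-16.0000·x + 0.0000·y = c_1−c_2 = -64.0000
0.0000·x − 6.0000·y = c_1−c_3 = -12.0000
solve first two rows → x=4.0000, y=2.0000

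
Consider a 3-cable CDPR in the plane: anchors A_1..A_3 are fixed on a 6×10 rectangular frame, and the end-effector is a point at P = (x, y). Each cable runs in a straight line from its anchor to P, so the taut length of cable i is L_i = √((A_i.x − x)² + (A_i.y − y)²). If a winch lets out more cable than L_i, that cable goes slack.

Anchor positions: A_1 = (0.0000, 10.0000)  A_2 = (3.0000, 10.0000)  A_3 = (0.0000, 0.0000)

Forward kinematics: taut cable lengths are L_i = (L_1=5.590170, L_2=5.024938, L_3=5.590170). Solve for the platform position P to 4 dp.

circle eqns → linear via eq_j − eq_1; set q_j = A_j·A_j − L_j²
q_1 = 0.0000+100.0000−31.2500 = 68.7500
-6.0000·x + 0.0000·y = q_1−q_2 = -15.0000
0.0000·x + 20.0000·y = q_1−q_3 = 100.0000
solve first two rows → x=2.5000, y=5.0000

(2.5000, 5.0000)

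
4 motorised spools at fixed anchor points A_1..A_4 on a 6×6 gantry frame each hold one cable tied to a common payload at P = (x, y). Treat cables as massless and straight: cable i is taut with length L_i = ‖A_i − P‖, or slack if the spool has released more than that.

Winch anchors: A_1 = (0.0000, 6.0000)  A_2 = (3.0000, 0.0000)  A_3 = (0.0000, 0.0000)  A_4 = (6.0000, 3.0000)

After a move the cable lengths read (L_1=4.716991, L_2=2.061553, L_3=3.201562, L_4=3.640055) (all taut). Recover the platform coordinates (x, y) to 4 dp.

circle eqns → linear via eq_j − eq_1; set q_j = A_j·A_j − L_j²
q_1 = 0.0000+36.0000−22.2500 = 13.7500
-6.0000·x + 12.0000·y = q_1−q_2 = 9.0000
0.0000·x + 12.0000·y = q_1−q_3 = 24.0000
-12.0000·x + 6.0000·y = q_1−q_4 = -18.0000
solve first two rows → x=2.5000, y=2.0000
check cable 4: ‖A_4−P‖² = 13.2500 ≈ L_4² = 13.2500 ✓

(2.5000, 2.0000)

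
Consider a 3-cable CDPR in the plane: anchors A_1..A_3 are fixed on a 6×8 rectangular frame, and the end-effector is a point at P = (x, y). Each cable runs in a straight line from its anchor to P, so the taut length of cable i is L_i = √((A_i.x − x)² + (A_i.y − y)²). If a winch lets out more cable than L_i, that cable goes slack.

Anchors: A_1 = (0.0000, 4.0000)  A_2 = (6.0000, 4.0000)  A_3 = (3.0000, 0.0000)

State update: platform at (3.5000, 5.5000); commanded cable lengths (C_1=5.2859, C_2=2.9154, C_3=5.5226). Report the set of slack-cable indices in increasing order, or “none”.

cable 1: √((-3.5000)²+(-1.5000)²)=3.8079, C_1=5.2859: slack
cable 2: √((2.5000)²+(-1.5000)²)=2.9155, C_2=2.9154: taut
cable 3: √((-0.5000)²+(-5.5000)²)=5.5227, C_3=5.5226: taut

1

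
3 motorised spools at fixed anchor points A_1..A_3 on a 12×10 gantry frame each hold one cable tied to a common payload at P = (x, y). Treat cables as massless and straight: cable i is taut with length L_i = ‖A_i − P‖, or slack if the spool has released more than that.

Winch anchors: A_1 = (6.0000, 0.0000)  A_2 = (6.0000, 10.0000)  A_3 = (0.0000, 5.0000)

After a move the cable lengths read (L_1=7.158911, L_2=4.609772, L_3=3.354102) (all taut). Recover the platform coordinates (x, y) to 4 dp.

each cable: (A_i−P)·(A_i−P) = L_i²; let k_i = ‖A_i‖²−L_i²
k_1 = 36.0000+0.0000−51.2500 = -15.2500
row 1: 0.0000x − 20.0000y = -130.0000  (k_2=114.7500)
row 2: 12.0000x − 10.0000y = -29.0000  (k_3=13.7500)
Cramer on rows 1–2 → x = 3.0000, y = 6.5000

(3.0000, 6.5000)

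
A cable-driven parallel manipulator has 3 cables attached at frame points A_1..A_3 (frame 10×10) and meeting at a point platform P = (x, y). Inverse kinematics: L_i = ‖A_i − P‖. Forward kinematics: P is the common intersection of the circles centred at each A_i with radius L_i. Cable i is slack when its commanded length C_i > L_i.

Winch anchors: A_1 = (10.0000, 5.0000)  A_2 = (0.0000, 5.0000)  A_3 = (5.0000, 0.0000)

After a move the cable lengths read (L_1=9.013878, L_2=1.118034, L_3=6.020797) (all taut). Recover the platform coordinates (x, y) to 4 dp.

(1.0000, 4.5000)

each cable: (A_i−P)·(A_i−P) = L_i²; let q_i = ‖A_i‖²−L_i²
q_1 = 100.0000+25.0000−81.2500 = 43.7500
row 1: 20.0000x + 0.0000y = 20.0000  (q_2=23.7500)
row 2: 10.0000x + 10.0000y = 55.0000  (q_3=-11.2500)
Cramer on rows 1–2 → x = 1.0000, y = 4.5000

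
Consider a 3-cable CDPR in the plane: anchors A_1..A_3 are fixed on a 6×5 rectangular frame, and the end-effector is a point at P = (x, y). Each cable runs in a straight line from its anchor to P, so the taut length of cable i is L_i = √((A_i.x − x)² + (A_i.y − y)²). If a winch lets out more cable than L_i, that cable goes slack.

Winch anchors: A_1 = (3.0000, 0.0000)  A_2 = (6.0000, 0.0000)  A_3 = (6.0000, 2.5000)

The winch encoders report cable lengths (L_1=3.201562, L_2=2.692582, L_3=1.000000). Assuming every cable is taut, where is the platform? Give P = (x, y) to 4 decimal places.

(5.0000, 2.5000)

expand ‖A_i−P‖²=L_i² and subtract eq 1 (k_i ≔ ‖A_i‖²−L_i²)
k_1 = 9.0000+0.0000−10.2500 = -1.2500
eq1−eq2 → [-6.0000  0.0000]·P = -30.0000
eq1−eq3 → [-6.0000  -5.0000]·P = -42.5000
2×2 solve → P = (5.0000, 2.5000)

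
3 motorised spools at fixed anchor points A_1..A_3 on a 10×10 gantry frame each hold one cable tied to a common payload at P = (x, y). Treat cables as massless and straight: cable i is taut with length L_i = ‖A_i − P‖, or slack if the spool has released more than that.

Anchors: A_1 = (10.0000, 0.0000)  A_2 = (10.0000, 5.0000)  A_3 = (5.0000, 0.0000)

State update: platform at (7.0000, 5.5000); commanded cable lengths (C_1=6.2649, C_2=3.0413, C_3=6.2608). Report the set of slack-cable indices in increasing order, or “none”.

cable 1: L_1 = ‖A_1−P‖ = 6.2650;  C_1 = 6.2649 → taut
cable 2: L_2 = ‖A_2−P‖ = 3.0414;  C_2 = 3.0413 → taut
cable 3: L_3 = ‖A_3−P‖ = 5.8523;  C_3 = 6.2608 → slack

3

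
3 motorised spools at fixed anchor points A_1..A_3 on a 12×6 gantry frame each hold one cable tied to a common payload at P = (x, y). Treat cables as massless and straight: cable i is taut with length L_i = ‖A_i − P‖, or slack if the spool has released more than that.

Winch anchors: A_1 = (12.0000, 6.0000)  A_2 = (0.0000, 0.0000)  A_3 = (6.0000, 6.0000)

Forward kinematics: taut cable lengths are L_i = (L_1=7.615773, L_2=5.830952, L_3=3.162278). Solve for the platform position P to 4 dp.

(5.0000, 3.0000)

each cable: (A_i−P)·(A_i−P) = L_i²; let c_i = ‖A_i‖²−L_i²
c_1 = 144.0000+36.0000−58.0000 = 122.0000
row 1: 24.0000x + 12.0000y = 156.0000  (c_2=-34.0000)
row 2: 12.0000x + 0.0000y = 60.0000  (c_3=62.0000)
Cramer on rows 1–2 → x = 5.0000, y = 3.0000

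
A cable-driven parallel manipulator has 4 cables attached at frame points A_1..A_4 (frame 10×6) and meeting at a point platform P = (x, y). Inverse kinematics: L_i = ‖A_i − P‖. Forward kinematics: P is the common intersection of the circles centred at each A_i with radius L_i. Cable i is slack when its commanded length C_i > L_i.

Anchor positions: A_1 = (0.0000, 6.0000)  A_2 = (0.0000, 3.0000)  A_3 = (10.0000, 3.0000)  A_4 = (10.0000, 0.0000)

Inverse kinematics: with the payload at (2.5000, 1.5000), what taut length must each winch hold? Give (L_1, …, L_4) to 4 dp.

cable 1: Δx=-2.5000, Δy=4.5000; L_1 = √(Δx²+Δy²) = 5.1478
cable 2: Δx=-2.5000, Δy=1.5000; L_2 = √(Δx²+Δy²) = 2.9155
cable 3: Δx=7.5000, Δy=1.5000; L_3 = √(Δx²+Δy²) = 7.6485
cable 4: Δx=7.5000, Δy=-1.5000; L_4 = √(Δx²+Δy²) = 7.6485

(5.1478, 2.9155, 7.6485, 7.6485)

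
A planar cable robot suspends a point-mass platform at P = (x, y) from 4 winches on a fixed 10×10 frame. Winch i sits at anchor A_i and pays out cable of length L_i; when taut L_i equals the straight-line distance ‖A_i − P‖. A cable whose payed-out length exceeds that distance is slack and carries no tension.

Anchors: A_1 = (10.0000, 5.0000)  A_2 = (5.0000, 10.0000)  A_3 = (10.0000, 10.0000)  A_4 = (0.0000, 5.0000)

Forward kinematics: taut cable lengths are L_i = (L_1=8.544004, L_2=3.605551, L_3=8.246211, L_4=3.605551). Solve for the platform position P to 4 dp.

(2.0000, 8.0000)

expand ‖A_i−P‖²=L_i² and subtract eq 1 (c_i ≔ ‖A_i‖²−L_i²)
c_1 = 100.0000+25.0000−73.0000 = 52.0000
eq1−eq2 → [10.0000  -10.0000]·P = -60.0000
eq1−eq3 → [0.0000  -10.0000]·P = -80.0000
eq1−eq4 → [20.0000  0.0000]·P = 40.0000
2×2 solve → P = (2.0000, 8.0000)
check cable 4: ‖A_4−P‖² = 13.0000 ≈ L_4² = 13.0000 ✓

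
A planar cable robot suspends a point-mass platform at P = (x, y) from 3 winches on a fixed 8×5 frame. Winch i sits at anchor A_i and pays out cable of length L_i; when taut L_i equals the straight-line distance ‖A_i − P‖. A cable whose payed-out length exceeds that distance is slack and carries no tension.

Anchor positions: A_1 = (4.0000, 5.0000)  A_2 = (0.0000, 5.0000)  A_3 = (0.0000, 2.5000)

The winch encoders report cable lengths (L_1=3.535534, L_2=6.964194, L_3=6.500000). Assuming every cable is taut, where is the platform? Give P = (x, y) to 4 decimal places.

expand ‖A_i−P‖²=L_i² and subtract eq 1 (q_i ≔ ‖A_i‖²−L_i²)
q_1 = 16.0000+25.0000−12.5000 = 28.5000
eq1−eq2 → [8.0000  0.0000]·P = 52.0000
eq1−eq3 → [8.0000  5.0000]·P = 64.5000
2×2 solve → P = (6.5000, 2.5000)

(6.5000, 2.5000)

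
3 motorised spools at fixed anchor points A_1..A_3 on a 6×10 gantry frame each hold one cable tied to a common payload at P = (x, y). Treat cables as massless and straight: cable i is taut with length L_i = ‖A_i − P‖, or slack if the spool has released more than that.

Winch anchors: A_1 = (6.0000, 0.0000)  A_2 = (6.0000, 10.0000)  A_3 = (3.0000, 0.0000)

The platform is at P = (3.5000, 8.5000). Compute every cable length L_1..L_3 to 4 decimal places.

L_1 = √((6.0000−3.5000)² + (0.0000−8.5000)²) = 8.8600
L_2 = √((6.0000−3.5000)² + (10.0000−8.5000)²) = 2.9155
L_3 = √((3.0000−3.5000)² + (0.0000−8.5000)²) = 8.5147

(8.8600, 2.9155, 8.5147)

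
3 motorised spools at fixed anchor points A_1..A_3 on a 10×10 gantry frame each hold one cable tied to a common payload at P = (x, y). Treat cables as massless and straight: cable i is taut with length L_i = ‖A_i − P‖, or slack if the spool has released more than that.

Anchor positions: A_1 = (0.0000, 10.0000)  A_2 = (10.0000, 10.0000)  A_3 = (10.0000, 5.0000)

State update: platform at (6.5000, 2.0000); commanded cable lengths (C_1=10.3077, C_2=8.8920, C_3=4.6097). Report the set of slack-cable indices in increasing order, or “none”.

cable 1: √((-6.5000)²+(8.0000)²)=10.3078, C_1=10.3077: taut
cable 2: √((3.5000)²+(8.0000)²)=8.7321, C_2=8.8920: slack
cable 3: √((3.5000)²+(3.0000)²)=4.6098, C_3=4.6097: taut

2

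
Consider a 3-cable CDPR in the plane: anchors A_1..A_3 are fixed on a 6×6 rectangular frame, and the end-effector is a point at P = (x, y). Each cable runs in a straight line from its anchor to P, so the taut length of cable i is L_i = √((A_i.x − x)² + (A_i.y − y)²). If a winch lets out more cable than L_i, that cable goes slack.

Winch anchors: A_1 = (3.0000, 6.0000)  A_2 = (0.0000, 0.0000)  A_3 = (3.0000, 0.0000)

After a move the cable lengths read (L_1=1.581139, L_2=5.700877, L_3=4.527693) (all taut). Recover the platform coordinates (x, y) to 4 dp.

(3.5000, 4.5000)

each cable: (A_i−P)·(A_i−P) = L_i²; let c_i = ‖A_i‖²−L_i²
c_1 = 9.0000+36.0000−2.5000 = 42.5000
row 1: 6.0000x + 12.0000y = 75.0000  (c_2=-32.5000)
row 2: 0.0000x + 12.0000y = 54.0000  (c_3=-11.5000)
Cramer on rows 1–2 → x = 3.5000, y = 4.5000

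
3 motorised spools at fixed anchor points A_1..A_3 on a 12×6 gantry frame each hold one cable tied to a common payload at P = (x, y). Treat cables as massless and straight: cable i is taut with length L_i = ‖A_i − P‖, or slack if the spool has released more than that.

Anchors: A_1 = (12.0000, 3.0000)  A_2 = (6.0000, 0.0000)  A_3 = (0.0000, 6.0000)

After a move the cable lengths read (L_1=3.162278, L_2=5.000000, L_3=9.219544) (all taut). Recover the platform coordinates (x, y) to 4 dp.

each cable: (A_i−P)·(A_i−P) = L_i²; let c_i = ‖A_i‖²−L_i²
c_1 = 144.0000+9.0000−10.0000 = 143.0000
row 1: 12.0000x + 6.0000y = 132.0000  (c_2=11.0000)
row 2: 24.0000x − 6.0000y = 192.0000  (c_3=-49.0000)
Cramer on rows 1–2 → x = 9.0000, y = 4.0000

(9.0000, 4.0000)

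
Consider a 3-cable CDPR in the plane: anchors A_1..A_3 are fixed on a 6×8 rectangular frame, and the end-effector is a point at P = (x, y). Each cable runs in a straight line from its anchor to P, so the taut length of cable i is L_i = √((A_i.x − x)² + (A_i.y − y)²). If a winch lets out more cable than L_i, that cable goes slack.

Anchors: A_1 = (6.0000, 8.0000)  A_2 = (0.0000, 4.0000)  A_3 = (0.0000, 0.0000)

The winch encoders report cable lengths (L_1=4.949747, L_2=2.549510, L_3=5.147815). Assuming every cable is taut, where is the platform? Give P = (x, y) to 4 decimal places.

(2.5000, 4.5000)

expand ‖A_i−P‖²=L_i² and subtract eq 1 (c_i ≔ ‖A_i‖²−L_i²)
c_1 = 36.0000+64.0000−24.5000 = 75.5000
eq1−eq2 → [12.0000  8.0000]·P = 66.0000
eq1−eq3 → [12.0000  16.0000]·P = 102.0000
2×2 solve → P = (2.5000, 4.5000)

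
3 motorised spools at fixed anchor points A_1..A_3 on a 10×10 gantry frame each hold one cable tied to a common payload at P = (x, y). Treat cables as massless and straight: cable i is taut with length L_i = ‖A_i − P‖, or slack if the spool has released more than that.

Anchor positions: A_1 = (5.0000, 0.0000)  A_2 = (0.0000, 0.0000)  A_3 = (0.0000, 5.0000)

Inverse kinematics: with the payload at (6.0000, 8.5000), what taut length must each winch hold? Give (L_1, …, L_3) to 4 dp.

L_1 = √((5.0000−6.0000)² + (0.0000−8.5000)²) = 8.5586
L_2 = √((0.0000−6.0000)² + (0.0000−8.5000)²) = 10.4043
L_3 = √((0.0000−6.0000)² + (5.0000−8.5000)²) = 6.9462

(8.5586, 10.4043, 6.9462)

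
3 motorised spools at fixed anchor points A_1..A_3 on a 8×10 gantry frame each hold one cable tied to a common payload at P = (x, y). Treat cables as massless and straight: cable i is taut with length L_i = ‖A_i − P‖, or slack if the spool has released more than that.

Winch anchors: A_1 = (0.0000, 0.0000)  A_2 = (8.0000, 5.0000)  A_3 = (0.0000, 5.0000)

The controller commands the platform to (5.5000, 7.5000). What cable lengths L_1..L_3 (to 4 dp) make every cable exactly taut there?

(9.3005, 3.5355, 6.0415)

L_1: Δ = A_1−P = (-5.5000, -7.5000) → ‖Δ‖ = √86.5000 = 9.3005
L_2: Δ = A_2−P = (2.5000, -2.5000) → ‖Δ‖ = √12.5000 = 3.5355
L_3: Δ = A_3−P = (-5.5000, -2.5000) → ‖Δ‖ = √36.5000 = 6.0415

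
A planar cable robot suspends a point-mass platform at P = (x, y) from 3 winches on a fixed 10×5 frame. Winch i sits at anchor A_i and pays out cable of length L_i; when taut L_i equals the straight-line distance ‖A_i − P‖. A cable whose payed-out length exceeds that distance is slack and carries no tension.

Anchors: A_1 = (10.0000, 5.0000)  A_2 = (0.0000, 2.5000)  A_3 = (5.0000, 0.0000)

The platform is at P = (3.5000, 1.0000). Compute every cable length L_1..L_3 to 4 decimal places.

(7.6322, 3.8079, 1.8028)

L_1: Δ = A_1−P = (6.5000, 4.0000) → ‖Δ‖ = √58.2500 = 7.6322
L_2: Δ = A_2−P = (-3.5000, 1.5000) → ‖Δ‖ = √14.5000 = 3.8079
L_3: Δ = A_3−P = (1.5000, -1.0000) → ‖Δ‖ = √3.2500 = 1.8028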